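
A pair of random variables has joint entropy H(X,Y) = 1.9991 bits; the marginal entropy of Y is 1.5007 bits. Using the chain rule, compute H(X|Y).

Chain rule: H(X,Y) = H(X|Y) + H(Y)
H(X|Y) = H(X,Y) - H(Y) = 1.9991 - 1.5007 = 0.4984 bits


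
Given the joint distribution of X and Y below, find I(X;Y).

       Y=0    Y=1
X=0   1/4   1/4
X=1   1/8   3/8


H(X) = 1.0000, H(Y) = 0.9544, H(X,Y) = 1.9056
I(X;Y) = H(X) + H(Y) - H(X,Y) = 0.0488 bits


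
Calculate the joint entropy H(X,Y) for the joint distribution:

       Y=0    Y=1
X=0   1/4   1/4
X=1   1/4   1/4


H(X,Y) = -Σ p(x,y) log₂ p(x,y)
  p(0,0)=1/4: -0.2500 × log₂(0.2500) = 0.5000
  p(0,1)=1/4: -0.2500 × log₂(0.2500) = 0.5000
  p(1,0)=1/4: -0.2500 × log₂(0.2500) = 0.5000
  p(1,1)=1/4: -0.2500 × log₂(0.2500) = 0.5000
H(X,Y) = 2.0000 bits


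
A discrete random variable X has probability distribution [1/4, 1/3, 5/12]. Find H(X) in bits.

H(X) = -Σ p(x) log₂ p(x)
  -1/4 × log₂(1/4) = 0.5000
  -1/3 × log₂(1/3) = 0.5283
  -5/12 × log₂(5/12) = 0.5263
H(X) = 1.5546 bits


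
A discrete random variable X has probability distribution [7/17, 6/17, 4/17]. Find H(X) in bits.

H(X) = -Σ p(x) log₂ p(x)
  -7/17 × log₂(7/17) = 0.5271
  -6/17 × log₂(6/17) = 0.5303
  -4/17 × log₂(4/17) = 0.4912
H(X) = 1.5486 bits


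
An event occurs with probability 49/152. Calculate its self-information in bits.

Information content I(x) = -log₂(p(x))
I = -log₂(49/152) = -log₂(0.3224)
I = 1.6332 bits


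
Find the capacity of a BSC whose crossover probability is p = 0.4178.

For BSC with error probability p:
C = 1 - H(p) where H(p) is binary entropy
H(0.4178) = -0.4178 × log₂(0.4178) - 0.5822 × log₂(0.5822)
H(p) = 0.9804
C = 1 - 0.9804 = 0.0196 bits/use


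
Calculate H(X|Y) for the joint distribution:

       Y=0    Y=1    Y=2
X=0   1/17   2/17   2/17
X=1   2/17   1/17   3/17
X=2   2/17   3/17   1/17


H(X|Y) = Σ_y p(y) H(X|Y=y)
  p(Y=0) = 5/17, H(X|Y=0) = 1.5219
  p(Y=1) = 6/17, H(X|Y=1) = 1.4591
  p(Y=2) = 6/17, H(X|Y=2) = 1.4591
H(X|Y) = 0.2941×1.5219 + 0.3529×1.4591 + 0.3529×1.4591 = 1.4776 bits


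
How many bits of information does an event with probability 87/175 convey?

Information content I(x) = -log₂(p(x))
I = -log₂(87/175) = -log₂(0.4971)
I = 1.0083 bits


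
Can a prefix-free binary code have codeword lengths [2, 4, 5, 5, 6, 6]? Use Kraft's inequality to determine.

Kraft inequality: Σ 2^(-l_i) ≤ 1 for prefix-free code
Calculating: 2^(-2) + 2^(-4) + 2^(-5) + 2^(-5) + 2^(-6) + 2^(-6)
= 0.25 + 0.0625 + 0.03125 + 0.03125 + 0.015625 + 0.015625
= 0.4062
Since 0.4062 ≤ 1, prefix-free code exists


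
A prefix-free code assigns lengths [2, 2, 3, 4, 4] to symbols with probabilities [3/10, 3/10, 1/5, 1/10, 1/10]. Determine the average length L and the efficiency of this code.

Average length L = Σ p_i × l_i = 2.6000 bits
Entropy H = 2.1710 bits
Efficiency η = H/L × 100% = 83.50%


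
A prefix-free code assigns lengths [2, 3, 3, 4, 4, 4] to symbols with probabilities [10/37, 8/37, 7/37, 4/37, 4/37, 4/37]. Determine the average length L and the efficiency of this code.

Average length L = Σ p_i × l_i = 3.0541 bits
Entropy H = 2.4832 bits
Efficiency η = H/L × 100% = 81.31%


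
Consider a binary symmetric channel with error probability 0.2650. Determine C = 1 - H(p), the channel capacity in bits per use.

For BSC with error probability p:
C = 1 - H(p) where H(p) is binary entropy
H(0.2650) = -0.2650 × log₂(0.2650) - 0.7350 × log₂(0.7350)
H(p) = 0.8342
C = 1 - 0.8342 = 0.1658 bits/use


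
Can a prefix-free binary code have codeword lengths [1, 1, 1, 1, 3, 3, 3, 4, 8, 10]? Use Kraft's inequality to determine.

Kraft inequality: Σ 2^(-l_i) ≤ 1 for prefix-free code
Calculating: 2^(-1) + 2^(-1) + 2^(-1) + 2^(-1) + 2^(-3) + 2^(-3) + 2^(-3) + 2^(-4) + 2^(-8) + 2^(-10)
= 0.5 + 0.5 + 0.5 + 0.5 + 0.125 + 0.125 + 0.125 + 0.0625 + 0.00390625 + 0.0009765625
= 2.4424
Since 2.4424 > 1, prefix-free code does not exist


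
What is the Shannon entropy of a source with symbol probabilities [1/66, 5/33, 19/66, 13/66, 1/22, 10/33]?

H(X) = -Σ p(x) log₂ p(x)
  -1/66 × log₂(1/66) = 0.0916
  -5/33 × log₂(5/33) = 0.4125
  -19/66 × log₂(19/66) = 0.5172
  -13/66 × log₂(13/66) = 0.4617
  -1/22 × log₂(1/22) = 0.2027
  -10/33 × log₂(10/33) = 0.5220
H(X) = 2.2076 bits


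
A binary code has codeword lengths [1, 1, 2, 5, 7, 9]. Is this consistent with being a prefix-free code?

Kraft inequality: Σ 2^(-l_i) ≤ 1 for prefix-free code
Calculating: 2^(-1) + 2^(-1) + 2^(-2) + 2^(-5) + 2^(-7) + 2^(-9)
= 0.5 + 0.5 + 0.25 + 0.03125 + 0.0078125 + 0.001953125
= 1.2910
Since 1.2910 > 1, prefix-free code does not exist


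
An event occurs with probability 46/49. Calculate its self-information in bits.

Information content I(x) = -log₂(p(x))
I = -log₂(46/49) = -log₂(0.9388)
I = 0.0911 bits


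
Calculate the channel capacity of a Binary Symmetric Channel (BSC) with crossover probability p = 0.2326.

For BSC with error probability p:
C = 1 - H(p) where H(p) is binary entropy
H(0.2326) = -0.2326 × log₂(0.2326) - 0.7674 × log₂(0.7674)
H(p) = 0.7825
C = 1 - 0.7825 = 0.2175 bits/use


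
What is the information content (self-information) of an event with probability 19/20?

Information content I(x) = -log₂(p(x))
I = -log₂(19/20) = -log₂(0.9500)
I = 0.0740 bits


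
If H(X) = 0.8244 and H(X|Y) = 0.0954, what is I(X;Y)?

I(X;Y) = H(X) - H(X|Y)
I(X;Y) = 0.8244 - 0.0954 = 0.729 bits


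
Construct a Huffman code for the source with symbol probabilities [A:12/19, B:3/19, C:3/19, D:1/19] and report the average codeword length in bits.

Huffman tree construction:
Combine smallest probabilities repeatedly
Resulting codes:
  A: 1 (length 1)
  B: 011 (length 3)
  C: 00 (length 2)
  D: 010 (length 3)
Average length = Σ p(s) × length(s) = 1.5789 bits


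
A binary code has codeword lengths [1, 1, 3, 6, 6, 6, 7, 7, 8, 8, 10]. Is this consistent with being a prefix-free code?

Kraft inequality: Σ 2^(-l_i) ≤ 1 for prefix-free code
Calculating: 2^(-1) + 2^(-1) + 2^(-3) + 2^(-6) + 2^(-6) + 2^(-6) + 2^(-7) + 2^(-7) + 2^(-8) + 2^(-8) + 2^(-10)
= 0.5 + 0.5 + 0.125 + 0.015625 + 0.015625 + 0.015625 + 0.0078125 + 0.0078125 + 0.00390625 + 0.00390625 + 0.0009765625
= 1.1963
Since 1.1963 > 1, prefix-free code does not exist


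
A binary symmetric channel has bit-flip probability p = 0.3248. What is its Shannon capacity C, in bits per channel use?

For BSC with error probability p:
C = 1 - H(p) where H(p) is binary entropy
H(0.3248) = -0.3248 × log₂(0.3248) - 0.6752 × log₂(0.6752)
H(p) = 0.9095
C = 1 - 0.9095 = 0.0905 bits/use


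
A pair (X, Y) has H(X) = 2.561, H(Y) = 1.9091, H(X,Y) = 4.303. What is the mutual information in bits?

I(X;Y) = H(X) + H(Y) - H(X,Y)
I(X;Y) = 2.561 + 1.9091 - 4.303 = 0.1671 bits


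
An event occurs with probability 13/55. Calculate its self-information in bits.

Information content I(x) = -log₂(p(x))
I = -log₂(13/55) = -log₂(0.2364)
I = 2.0809 bits


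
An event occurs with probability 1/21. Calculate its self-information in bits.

Information content I(x) = -log₂(p(x))
I = -log₂(1/21) = -log₂(0.0476)
I = 4.3923 bits


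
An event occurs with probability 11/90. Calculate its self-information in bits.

Information content I(x) = -log₂(p(x))
I = -log₂(11/90) = -log₂(0.1222)
I = 3.0324 bits


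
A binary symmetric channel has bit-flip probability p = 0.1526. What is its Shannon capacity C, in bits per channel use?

For BSC with error probability p:
C = 1 - H(p) where H(p) is binary entropy
H(0.1526) = -0.1526 × log₂(0.1526) - 0.8474 × log₂(0.8474)
H(p) = 0.6163
C = 1 - 0.6163 = 0.3837 bits/use


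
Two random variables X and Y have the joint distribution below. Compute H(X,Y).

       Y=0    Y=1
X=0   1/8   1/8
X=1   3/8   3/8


H(X,Y) = -Σ p(x,y) log₂ p(x,y)
  p(0,0)=1/8: -0.1250 × log₂(0.1250) = 0.3750
  p(0,1)=1/8: -0.1250 × log₂(0.1250) = 0.3750
  p(1,0)=3/8: -0.3750 × log₂(0.3750) = 0.5306
  p(1,1)=3/8: -0.3750 × log₂(0.3750) = 0.5306
H(X,Y) = 1.8113 bits


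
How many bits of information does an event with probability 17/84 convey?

Information content I(x) = -log₂(p(x))
I = -log₂(17/84) = -log₂(0.2024)
I = 2.3049 bits


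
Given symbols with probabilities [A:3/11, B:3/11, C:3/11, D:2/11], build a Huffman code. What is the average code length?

Huffman tree construction:
Combine smallest probabilities repeatedly
Resulting codes:
  A: 01 (length 2)
  B: 10 (length 2)
  C: 11 (length 2)
  D: 00 (length 2)
Average length = Σ p(s) × length(s) = 2.0000 bits


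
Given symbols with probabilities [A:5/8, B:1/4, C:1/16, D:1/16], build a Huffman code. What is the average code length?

Huffman tree construction:
Combine smallest probabilities repeatedly
Resulting codes:
  A: 1 (length 1)
  B: 01 (length 2)
  C: 000 (length 3)
  D: 001 (length 3)
Average length = Σ p(s) × length(s) = 1.5000 bits


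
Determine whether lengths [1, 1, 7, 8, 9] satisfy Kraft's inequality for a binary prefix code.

Kraft inequality: Σ 2^(-l_i) ≤ 1 for prefix-free code
Calculating: 2^(-1) + 2^(-1) + 2^(-7) + 2^(-8) + 2^(-9)
= 0.5 + 0.5 + 0.0078125 + 0.00390625 + 0.001953125
= 1.0137
Since 1.0137 > 1, prefix-free code does not exist


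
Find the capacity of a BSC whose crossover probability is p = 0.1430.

For BSC with error probability p:
C = 1 - H(p) where H(p) is binary entropy
H(0.1430) = -0.1430 × log₂(0.1430) - 0.8570 × log₂(0.8570)
H(p) = 0.5920
C = 1 - 0.5920 = 0.4080 bits/use


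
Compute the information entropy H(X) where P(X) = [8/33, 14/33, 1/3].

H(X) = -Σ p(x) log₂ p(x)
  -8/33 × log₂(8/33) = 0.4956
  -14/33 × log₂(14/33) = 0.5248
  -1/3 × log₂(1/3) = 0.5283
H(X) = 1.5487 bits


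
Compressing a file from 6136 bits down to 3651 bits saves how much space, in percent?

Space savings = (1 - Compressed/Original) × 100%
= (1 - 3651/6136) × 100%
= 40.50%


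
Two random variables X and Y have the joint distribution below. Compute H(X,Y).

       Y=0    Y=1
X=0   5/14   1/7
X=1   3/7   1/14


H(X,Y) = -Σ p(x,y) log₂ p(x,y)
  p(0,0)=5/14: -0.3571 × log₂(0.3571) = 0.5305
  p(0,1)=1/7: -0.1429 × log₂(0.1429) = 0.4011
  p(1,0)=3/7: -0.4286 × log₂(0.4286) = 0.5239
  p(1,1)=1/14: -0.0714 × log₂(0.0714) = 0.2720
H(X,Y) = 1.7274 bits


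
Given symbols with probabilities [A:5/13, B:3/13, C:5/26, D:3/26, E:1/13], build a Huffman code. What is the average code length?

Huffman tree construction:
Combine smallest probabilities repeatedly
Resulting codes:
  A: 11 (length 2)
  B: 10 (length 2)
  C: 00 (length 2)
  D: 011 (length 3)
  E: 010 (length 3)
Average length = Σ p(s) × length(s) = 2.1923 bits


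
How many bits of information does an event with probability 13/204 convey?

Information content I(x) = -log₂(p(x))
I = -log₂(13/204) = -log₂(0.0637)
I = 3.9720 bits


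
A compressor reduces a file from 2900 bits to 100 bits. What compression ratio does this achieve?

Compression ratio = Original / Compressed
= 2900 / 100 = 29.00:1


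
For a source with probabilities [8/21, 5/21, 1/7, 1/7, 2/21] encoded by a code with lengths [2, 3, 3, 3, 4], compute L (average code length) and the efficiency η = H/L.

Average length L = Σ p_i × l_i = 2.7143 bits
Entropy H = 2.1485 bits
Efficiency η = H/L × 100% = 79.16%


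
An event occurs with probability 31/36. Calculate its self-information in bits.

Information content I(x) = -log₂(p(x))
I = -log₂(31/36) = -log₂(0.8611)
I = 0.2157 bits


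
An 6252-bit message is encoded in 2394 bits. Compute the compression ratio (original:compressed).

Compression ratio = Original / Compressed
= 6252 / 2394 = 2.61:1


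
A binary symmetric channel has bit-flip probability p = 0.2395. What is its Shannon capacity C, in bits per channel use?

For BSC with error probability p:
C = 1 - H(p) where H(p) is binary entropy
H(0.2395) = -0.2395 × log₂(0.2395) - 0.7605 × log₂(0.7605)
H(p) = 0.7942
C = 1 - 0.7942 = 0.2058 bits/use


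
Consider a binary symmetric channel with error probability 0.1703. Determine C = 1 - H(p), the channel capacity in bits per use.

For BSC with error probability p:
C = 1 - H(p) where H(p) is binary entropy
H(0.1703) = -0.1703 × log₂(0.1703) - 0.8297 × log₂(0.8297)
H(p) = 0.6584
C = 1 - 0.6584 = 0.3416 bits/use


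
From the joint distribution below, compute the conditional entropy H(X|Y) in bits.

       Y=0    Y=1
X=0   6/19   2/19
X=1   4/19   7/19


H(X|Y) = Σ_y p(y) H(X|Y=y)
  p(Y=0) = 10/19, H(X|Y=0) = 0.9710
  p(Y=1) = 9/19, H(X|Y=1) = 0.7642
H(X|Y) = 0.5263×0.9710 + 0.4737×0.7642 = 0.8730 bits


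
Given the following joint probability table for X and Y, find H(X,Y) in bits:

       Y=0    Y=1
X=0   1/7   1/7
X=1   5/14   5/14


H(X,Y) = -Σ p(x,y) log₂ p(x,y)
  p(0,0)=1/7: -0.1429 × log₂(0.1429) = 0.4011
  p(0,1)=1/7: -0.1429 × log₂(0.1429) = 0.4011
  p(1,0)=5/14: -0.3571 × log₂(0.3571) = 0.5305
  p(1,1)=5/14: -0.3571 × log₂(0.3571) = 0.5305
H(X,Y) = 1.8631 bits


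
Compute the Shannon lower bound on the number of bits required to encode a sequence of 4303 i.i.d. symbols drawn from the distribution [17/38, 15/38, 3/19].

Entropy H = 1.4690 bits/symbol
Minimum bits = H × n = 1.4690 × 4303
= 6321.02 bits


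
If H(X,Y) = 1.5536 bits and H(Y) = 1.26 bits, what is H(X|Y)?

Chain rule: H(X,Y) = H(X|Y) + H(Y)
H(X|Y) = H(X,Y) - H(Y) = 1.5536 - 1.26 = 0.2936 bits


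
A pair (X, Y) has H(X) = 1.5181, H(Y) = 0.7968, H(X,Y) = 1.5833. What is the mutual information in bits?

I(X;Y) = H(X) + H(Y) - H(X,Y)
I(X;Y) = 1.5181 + 0.7968 - 1.5833 = 0.7316 bits


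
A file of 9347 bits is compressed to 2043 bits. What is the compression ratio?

Compression ratio = Original / Compressed
= 9347 / 2043 = 4.58:1


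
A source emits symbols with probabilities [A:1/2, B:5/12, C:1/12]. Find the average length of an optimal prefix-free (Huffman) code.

Huffman tree construction:
Combine smallest probabilities repeatedly
Resulting codes:
  A: 0 (length 1)
  B: 11 (length 2)
  C: 10 (length 2)
Average length = Σ p(s) × length(s) = 1.5000 bits


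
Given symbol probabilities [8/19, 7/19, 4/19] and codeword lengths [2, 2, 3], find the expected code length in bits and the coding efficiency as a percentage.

Average length L = Σ p_i × l_i = 2.2105 bits
Entropy H = 1.5294 bits
Efficiency η = H/L × 100% = 69.19%


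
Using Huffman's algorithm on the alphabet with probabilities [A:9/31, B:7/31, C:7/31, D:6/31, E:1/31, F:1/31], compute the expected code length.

Huffman tree construction:
Combine smallest probabilities repeatedly
Resulting codes:
  A: 11 (length 2)
  B: 00 (length 2)
  C: 01 (length 2)
  D: 101 (length 3)
  E: 1000 (length 4)
  F: 1001 (length 4)
Average length = Σ p(s) × length(s) = 2.3226 bits


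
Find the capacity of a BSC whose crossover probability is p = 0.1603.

For BSC with error probability p:
C = 1 - H(p) where H(p) is binary entropy
H(0.1603) = -0.1603 × log₂(0.1603) - 0.8397 × log₂(0.8397)
H(p) = 0.6350
C = 1 - 0.6350 = 0.3650 bits/use


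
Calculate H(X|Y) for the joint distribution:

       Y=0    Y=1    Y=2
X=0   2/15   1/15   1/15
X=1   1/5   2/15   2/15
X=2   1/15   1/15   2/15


H(X|Y) = Σ_y p(y) H(X|Y=y)
  p(Y=0) = 2/5, H(X|Y=0) = 1.4591
  p(Y=1) = 4/15, H(X|Y=1) = 1.5000
  p(Y=2) = 1/3, H(X|Y=2) = 1.5219
H(X|Y) = 0.4000×1.4591 + 0.2667×1.5000 + 0.3333×1.5219 = 1.4910 bits


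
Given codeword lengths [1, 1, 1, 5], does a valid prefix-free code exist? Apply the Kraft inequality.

Kraft inequality: Σ 2^(-l_i) ≤ 1 for prefix-free code
Calculating: 2^(-1) + 2^(-1) + 2^(-1) + 2^(-5)
= 0.5 + 0.5 + 0.5 + 0.03125
= 1.5312
Since 1.5312 > 1, prefix-free code does not exist


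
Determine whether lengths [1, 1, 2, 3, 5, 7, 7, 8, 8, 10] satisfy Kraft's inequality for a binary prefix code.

Kraft inequality: Σ 2^(-l_i) ≤ 1 for prefix-free code
Calculating: 2^(-1) + 2^(-1) + 2^(-2) + 2^(-3) + 2^(-5) + 2^(-7) + 2^(-7) + 2^(-8) + 2^(-8) + 2^(-10)
= 0.5 + 0.5 + 0.25 + 0.125 + 0.03125 + 0.0078125 + 0.0078125 + 0.00390625 + 0.00390625 + 0.0009765625
= 1.4307
Since 1.4307 > 1, prefix-free code does not exist


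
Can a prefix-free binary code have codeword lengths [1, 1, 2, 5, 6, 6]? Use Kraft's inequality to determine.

Kraft inequality: Σ 2^(-l_i) ≤ 1 for prefix-free code
Calculating: 2^(-1) + 2^(-1) + 2^(-2) + 2^(-5) + 2^(-6) + 2^(-6)
= 0.5 + 0.5 + 0.25 + 0.03125 + 0.015625 + 0.015625
= 1.3125
Since 1.3125 > 1, prefix-free code does not exist


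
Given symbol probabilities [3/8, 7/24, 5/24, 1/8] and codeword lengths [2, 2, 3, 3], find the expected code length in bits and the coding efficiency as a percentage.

Average length L = Σ p_i × l_i = 2.3333 bits
Entropy H = 1.8956 bits
Efficiency η = H/L × 100% = 81.24%


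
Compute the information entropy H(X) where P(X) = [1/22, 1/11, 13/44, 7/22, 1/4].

H(X) = -Σ p(x) log₂ p(x)
  -1/22 × log₂(1/22) = 0.2027
  -1/11 × log₂(1/11) = 0.3145
  -13/44 × log₂(13/44) = 0.5197
  -7/22 × log₂(7/22) = 0.5257
  -1/4 × log₂(1/4) = 0.5000
H(X) = 2.0626 bits


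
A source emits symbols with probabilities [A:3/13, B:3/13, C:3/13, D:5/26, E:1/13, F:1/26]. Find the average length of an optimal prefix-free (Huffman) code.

Huffman tree construction:
Combine smallest probabilities repeatedly
Resulting codes:
  A: 00 (length 2)
  B: 01 (length 2)
  C: 10 (length 2)
  D: 111 (length 3)
  E: 1101 (length 4)
  F: 1100 (length 4)
Average length = Σ p(s) × length(s) = 2.4231 bits


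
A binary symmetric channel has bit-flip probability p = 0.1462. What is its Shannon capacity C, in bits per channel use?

For BSC with error probability p:
C = 1 - H(p) where H(p) is binary entropy
H(0.1462) = -0.1462 × log₂(0.1462) - 0.8538 × log₂(0.8538)
H(p) = 0.6002
C = 1 - 0.6002 = 0.3998 bits/use


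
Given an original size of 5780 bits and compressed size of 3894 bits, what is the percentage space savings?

Space savings = (1 - Compressed/Original) × 100%
= (1 - 3894/5780) × 100%
= 32.63%


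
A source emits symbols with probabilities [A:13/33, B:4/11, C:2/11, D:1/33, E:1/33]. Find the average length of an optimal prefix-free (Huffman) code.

Huffman tree construction:
Combine smallest probabilities repeatedly
Resulting codes:
  A: 0 (length 1)
  B: 11 (length 2)
  C: 101 (length 3)
  D: 1000 (length 4)
  E: 1001 (length 4)
Average length = Σ p(s) × length(s) = 1.9091 bits


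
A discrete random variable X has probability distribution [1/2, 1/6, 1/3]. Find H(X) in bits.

H(X) = -Σ p(x) log₂ p(x)
  -1/2 × log₂(1/2) = 0.5000
  -1/6 × log₂(1/6) = 0.4308
  -1/3 × log₂(1/3) = 0.5283
H(X) = 1.4591 bits


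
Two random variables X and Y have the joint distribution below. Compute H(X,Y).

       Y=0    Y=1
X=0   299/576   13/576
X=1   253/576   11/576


H(X,Y) = -Σ p(x,y) log₂ p(x,y)
  p(0,0)=299/576: -0.5191 × log₂(0.5191) = 0.4910
  p(0,1)=13/576: -0.0226 × log₂(0.0226) = 0.1234
  p(1,0)=253/576: -0.4392 × log₂(0.4392) = 0.5213
  p(1,1)=11/576: -0.0191 × log₂(0.0191) = 0.1091
H(X,Y) = 1.2449 bits


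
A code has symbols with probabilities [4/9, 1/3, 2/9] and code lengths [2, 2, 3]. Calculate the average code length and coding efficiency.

Average length L = Σ p_i × l_i = 2.2222 bits
Entropy H = 1.5305 bits
Efficiency η = H/L × 100% = 68.87%


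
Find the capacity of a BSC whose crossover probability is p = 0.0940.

For BSC with error probability p:
C = 1 - H(p) where H(p) is binary entropy
H(0.0940) = -0.0940 × log₂(0.0940) - 0.9060 × log₂(0.9060)
H(p) = 0.4497
C = 1 - 0.4497 = 0.5503 bits/use


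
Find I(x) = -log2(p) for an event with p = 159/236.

Information content I(x) = -log₂(p(x))
I = -log₂(159/236) = -log₂(0.6737)
I = 0.5698 bits


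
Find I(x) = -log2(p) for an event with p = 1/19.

Information content I(x) = -log₂(p(x))
I = -log₂(1/19) = -log₂(0.0526)
I = 4.2479 bits


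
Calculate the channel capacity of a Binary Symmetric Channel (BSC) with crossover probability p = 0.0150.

For BSC with error probability p:
C = 1 - H(p) where H(p) is binary entropy
H(0.0150) = -0.0150 × log₂(0.0150) - 0.9850 × log₂(0.9850)
H(p) = 0.1124
C = 1 - 0.1124 = 0.8876 bits/use


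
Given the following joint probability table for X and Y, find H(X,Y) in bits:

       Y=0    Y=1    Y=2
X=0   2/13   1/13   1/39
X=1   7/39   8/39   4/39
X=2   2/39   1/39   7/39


H(X,Y) = -Σ p(x,y) log₂ p(x,y)
  p(0,0)=2/13: -0.1538 × log₂(0.1538) = 0.4155
  p(0,1)=1/13: -0.0769 × log₂(0.0769) = 0.2846
  p(0,2)=1/39: -0.0256 × log₂(0.0256) = 0.1355
  p(1,0)=7/39: -0.1795 × log₂(0.1795) = 0.4448
  p(1,1)=8/39: -0.2051 × log₂(0.2051) = 0.4688
  p(1,2)=4/39: -0.1026 × log₂(0.1026) = 0.3370
  p(2,0)=2/39: -0.0513 × log₂(0.0513) = 0.2198
  p(2,1)=1/39: -0.0256 × log₂(0.0256) = 0.1355
  p(2,2)=7/39: -0.1795 × log₂(0.1795) = 0.4448
H(X,Y) = 2.8862 bits


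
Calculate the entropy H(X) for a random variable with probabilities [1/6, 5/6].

H(X) = -Σ p(x) log₂ p(x)
  -1/6 × log₂(1/6) = 0.4308
  -5/6 × log₂(5/6) = 0.2192
H(X) = 0.6500 bits


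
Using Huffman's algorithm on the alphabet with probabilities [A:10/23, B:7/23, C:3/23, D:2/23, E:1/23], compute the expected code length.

Huffman tree construction:
Combine smallest probabilities repeatedly
Resulting codes:
  A: 0 (length 1)
  B: 11 (length 2)
  C: 100 (length 3)
  D: 1011 (length 4)
  E: 1010 (length 4)
Average length = Σ p(s) × length(s) = 1.9565 bits


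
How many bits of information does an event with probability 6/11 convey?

Information content I(x) = -log₂(p(x))
I = -log₂(6/11) = -log₂(0.5455)
I = 0.8745 bits


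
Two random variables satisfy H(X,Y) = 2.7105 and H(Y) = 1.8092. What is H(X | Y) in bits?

Chain rule: H(X,Y) = H(X|Y) + H(Y)
H(X|Y) = H(X,Y) - H(Y) = 2.7105 - 1.8092 = 0.9013 bits


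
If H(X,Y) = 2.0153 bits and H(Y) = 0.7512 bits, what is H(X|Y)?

Chain rule: H(X,Y) = H(X|Y) + H(Y)
H(X|Y) = H(X,Y) - H(Y) = 2.0153 - 0.7512 = 1.2641 bits


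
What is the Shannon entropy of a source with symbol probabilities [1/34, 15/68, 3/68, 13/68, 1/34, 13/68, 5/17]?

H(X) = -Σ p(x) log₂ p(x)
  -1/34 × log₂(1/34) = 0.1496
  -15/68 × log₂(15/68) = 0.4810
  -3/68 × log₂(3/68) = 0.1986
  -13/68 × log₂(13/68) = 0.4563
  -1/34 × log₂(1/34) = 0.1496
  -13/68 × log₂(13/68) = 0.4563
  -5/17 × log₂(5/17) = 0.5193
H(X) = 2.4109 bits


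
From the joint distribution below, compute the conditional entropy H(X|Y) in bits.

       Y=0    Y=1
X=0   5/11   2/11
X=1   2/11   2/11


H(X|Y) = Σ_y p(y) H(X|Y=y)
  p(Y=0) = 7/11, H(X|Y=0) = 0.8631
  p(Y=1) = 4/11, H(X|Y=1) = 1.0000
H(X|Y) = 0.6364×0.8631 + 0.3636×1.0000 = 0.9129 bits


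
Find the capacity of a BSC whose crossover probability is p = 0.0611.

For BSC with error probability p:
C = 1 - H(p) where H(p) is binary entropy
H(0.0611) = -0.0611 × log₂(0.0611) - 0.9389 × log₂(0.9389)
H(p) = 0.3318
C = 1 - 0.3318 = 0.6682 bits/use


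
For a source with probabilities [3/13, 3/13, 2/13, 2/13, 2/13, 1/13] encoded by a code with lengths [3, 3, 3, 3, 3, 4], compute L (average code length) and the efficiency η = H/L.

Average length L = Σ p_i × l_i = 3.0769 bits
Entropy H = 2.5074 bits
Efficiency η = H/L × 100% = 81.49%


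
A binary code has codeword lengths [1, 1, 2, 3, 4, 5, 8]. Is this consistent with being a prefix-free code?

Kraft inequality: Σ 2^(-l_i) ≤ 1 for prefix-free code
Calculating: 2^(-1) + 2^(-1) + 2^(-2) + 2^(-3) + 2^(-4) + 2^(-5) + 2^(-8)
= 0.5 + 0.5 + 0.25 + 0.125 + 0.0625 + 0.03125 + 0.00390625
= 1.4727
Since 1.4727 > 1, prefix-free code does not exist


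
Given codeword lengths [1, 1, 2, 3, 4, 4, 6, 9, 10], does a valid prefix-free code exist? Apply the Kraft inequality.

Kraft inequality: Σ 2^(-l_i) ≤ 1 for prefix-free code
Calculating: 2^(-1) + 2^(-1) + 2^(-2) + 2^(-3) + 2^(-4) + 2^(-4) + 2^(-6) + 2^(-9) + 2^(-10)
= 0.5 + 0.5 + 0.25 + 0.125 + 0.0625 + 0.0625 + 0.015625 + 0.001953125 + 0.0009765625
= 1.5186
Since 1.5186 > 1, prefix-free code does not exist


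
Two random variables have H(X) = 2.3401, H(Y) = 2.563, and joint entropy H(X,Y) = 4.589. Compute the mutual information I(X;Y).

I(X;Y) = H(X) + H(Y) - H(X,Y)
I(X;Y) = 2.3401 + 2.563 - 4.589 = 0.3141 bits


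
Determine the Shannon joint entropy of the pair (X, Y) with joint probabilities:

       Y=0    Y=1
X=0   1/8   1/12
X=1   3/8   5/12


H(X,Y) = -Σ p(x,y) log₂ p(x,y)
  p(0,0)=1/8: -0.1250 × log₂(0.1250) = 0.3750
  p(0,1)=1/12: -0.0833 × log₂(0.0833) = 0.2987
  p(1,0)=3/8: -0.3750 × log₂(0.3750) = 0.5306
  p(1,1)=5/12: -0.4167 × log₂(0.4167) = 0.5263
H(X,Y) = 1.7307 bits


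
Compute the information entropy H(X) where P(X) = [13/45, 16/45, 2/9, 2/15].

H(X) = -Σ p(x) log₂ p(x)
  -13/45 × log₂(13/45) = 0.5175
  -16/45 × log₂(16/45) = 0.5304
  -2/9 × log₂(2/9) = 0.4822
  -2/15 × log₂(2/15) = 0.3876
H(X) = 1.9177 bits


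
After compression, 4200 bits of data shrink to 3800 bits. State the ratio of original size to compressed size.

Compression ratio = Original / Compressed
= 4200 / 3800 = 1.11:1


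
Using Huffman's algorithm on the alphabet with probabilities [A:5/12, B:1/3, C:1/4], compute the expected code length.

Huffman tree construction:
Combine smallest probabilities repeatedly
Resulting codes:
  A: 0 (length 1)
  B: 11 (length 2)
  C: 10 (length 2)
Average length = Σ p(s) × length(s) = 1.5833 bits


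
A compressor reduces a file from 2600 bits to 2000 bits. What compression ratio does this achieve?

Compression ratio = Original / Compressed
= 2600 / 2000 = 1.30:1


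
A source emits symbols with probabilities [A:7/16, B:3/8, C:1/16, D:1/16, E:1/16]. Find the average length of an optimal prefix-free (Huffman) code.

Huffman tree construction:
Combine smallest probabilities repeatedly
Resulting codes:
  A: 0 (length 1)
  B: 11 (length 2)
  C: 1010 (length 4)
  D: 1011 (length 4)
  E: 100 (length 3)
Average length = Σ p(s) × length(s) = 1.8750 bits


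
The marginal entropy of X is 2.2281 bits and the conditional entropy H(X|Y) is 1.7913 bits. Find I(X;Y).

I(X;Y) = H(X) - H(X|Y)
I(X;Y) = 2.2281 - 1.7913 = 0.4368 bits


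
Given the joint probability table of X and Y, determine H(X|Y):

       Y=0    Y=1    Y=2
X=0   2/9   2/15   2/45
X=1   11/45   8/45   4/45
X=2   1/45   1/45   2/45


H(X|Y) = Σ_y p(y) H(X|Y=y)
  p(Y=0) = 22/45, H(X|Y=0) = 1.2197
  p(Y=1) = 1/3, H(X|Y=1) = 1.2729
  p(Y=2) = 8/45, H(X|Y=2) = 1.5000
H(X|Y) = 0.4889×1.2197 + 0.3333×1.2729 + 0.1778×1.5000 = 1.2873 bits


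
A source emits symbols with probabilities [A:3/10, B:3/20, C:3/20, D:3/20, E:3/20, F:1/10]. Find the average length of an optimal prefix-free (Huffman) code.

Huffman tree construction:
Combine smallest probabilities repeatedly
Resulting codes:
  A: 10 (length 2)
  B: 011 (length 3)
  C: 110 (length 3)
  D: 111 (length 3)
  E: 00 (length 2)
  F: 010 (length 3)
Average length = Σ p(s) × length(s) = 2.5500 bits


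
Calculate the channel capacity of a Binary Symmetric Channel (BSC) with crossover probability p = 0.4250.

For BSC with error probability p:
C = 1 - H(p) where H(p) is binary entropy
H(0.4250) = -0.4250 × log₂(0.4250) - 0.5750 × log₂(0.5750)
H(p) = 0.9837
C = 1 - 0.9837 = 0.0163 bits/use


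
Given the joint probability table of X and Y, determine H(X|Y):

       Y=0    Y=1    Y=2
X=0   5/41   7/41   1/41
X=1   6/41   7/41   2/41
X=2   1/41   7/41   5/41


H(X|Y) = Σ_y p(y) H(X|Y=y)
  p(Y=0) = 12/41, H(X|Y=0) = 1.3250
  p(Y=1) = 21/41, H(X|Y=1) = 1.5850
  p(Y=2) = 8/41, H(X|Y=2) = 1.2988
H(X|Y) = 0.2927×1.3250 + 0.5122×1.5850 + 0.1951×1.2988 = 1.4530 bits


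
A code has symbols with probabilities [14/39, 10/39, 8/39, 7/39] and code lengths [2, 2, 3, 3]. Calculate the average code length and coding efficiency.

Average length L = Σ p_i × l_i = 2.3846 bits
Entropy H = 1.9476 bits
Efficiency η = H/L × 100% = 81.67%


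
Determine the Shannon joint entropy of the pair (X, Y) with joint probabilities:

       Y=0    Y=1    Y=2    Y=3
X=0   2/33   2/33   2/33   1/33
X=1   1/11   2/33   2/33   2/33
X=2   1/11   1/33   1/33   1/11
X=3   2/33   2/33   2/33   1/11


H(X,Y) = -Σ p(x,y) log₂ p(x,y)
  p(0,0)=2/33: -0.0606 × log₂(0.0606) = 0.2451
  p(0,1)=2/33: -0.0606 × log₂(0.0606) = 0.2451
  p(0,2)=2/33: -0.0606 × log₂(0.0606) = 0.2451
  p(0,3)=1/33: -0.0303 × log₂(0.0303) = 0.1529
  p(1,0)=1/11: -0.0909 × log₂(0.0909) = 0.3145
  p(1,1)=2/33: -0.0606 × log₂(0.0606) = 0.2451
  p(1,2)=2/33: -0.0606 × log₂(0.0606) = 0.2451
  p(1,3)=2/33: -0.0606 × log₂(0.0606) = 0.2451
  p(2,0)=1/11: -0.0909 × log₂(0.0909) = 0.3145
  p(2,1)=1/33: -0.0303 × log₂(0.0303) = 0.1529
  p(2,2)=1/33: -0.0303 × log₂(0.0303) = 0.1529
  p(2,3)=1/11: -0.0909 × log₂(0.0909) = 0.3145
  p(3,0)=2/33: -0.0606 × log₂(0.0606) = 0.2451
  p(3,1)=2/33: -0.0606 × log₂(0.0606) = 0.2451
  p(3,2)=2/33: -0.0606 × log₂(0.0606) = 0.2451
  p(3,3)=1/11: -0.0909 × log₂(0.0909) = 0.3145
H(X,Y) = 3.9226 bits


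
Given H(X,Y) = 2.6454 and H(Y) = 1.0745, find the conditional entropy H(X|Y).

Chain rule: H(X,Y) = H(X|Y) + H(Y)
H(X|Y) = H(X,Y) - H(Y) = 2.6454 - 1.0745 = 1.5709 bits


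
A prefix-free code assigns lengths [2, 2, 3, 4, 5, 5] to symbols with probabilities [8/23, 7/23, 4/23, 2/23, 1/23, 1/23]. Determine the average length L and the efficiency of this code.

Average length L = Σ p_i × l_i = 2.6087 bits
Entropy H = 2.1909 bits
Efficiency η = H/L × 100% = 83.98%


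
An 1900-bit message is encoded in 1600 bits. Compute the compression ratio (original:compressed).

Compression ratio = Original / Compressed
= 1900 / 1600 = 1.19:1


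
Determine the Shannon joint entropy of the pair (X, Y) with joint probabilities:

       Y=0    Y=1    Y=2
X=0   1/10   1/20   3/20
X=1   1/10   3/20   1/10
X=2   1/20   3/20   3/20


H(X,Y) = -Σ p(x,y) log₂ p(x,y)
  p(0,0)=1/10: -0.1000 × log₂(0.1000) = 0.3322
  p(0,1)=1/20: -0.0500 × log₂(0.0500) = 0.2161
  p(0,2)=3/20: -0.1500 × log₂(0.1500) = 0.4105
  p(1,0)=1/10: -0.1000 × log₂(0.1000) = 0.3322
  p(1,1)=3/20: -0.1500 × log₂(0.1500) = 0.4105
  p(1,2)=1/10: -0.1000 × log₂(0.1000) = 0.3322
  p(2,0)=1/20: -0.0500 × log₂(0.0500) = 0.2161
  p(2,1)=3/20: -0.1500 × log₂(0.1500) = 0.4105
  p(2,2)=3/20: -0.1500 × log₂(0.1500) = 0.4105
H(X,Y) = 3.0710 bits


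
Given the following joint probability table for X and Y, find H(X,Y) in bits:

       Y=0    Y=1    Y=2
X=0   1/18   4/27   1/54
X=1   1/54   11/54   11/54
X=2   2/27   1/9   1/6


H(X,Y) = -Σ p(x,y) log₂ p(x,y)
  p(0,0)=1/18: -0.0556 × log₂(0.0556) = 0.2317
  p(0,1)=4/27: -0.1481 × log₂(0.1481) = 0.4081
  p(0,2)=1/54: -0.0185 × log₂(0.0185) = 0.1066
  p(1,0)=1/54: -0.0185 × log₂(0.0185) = 0.1066
  p(1,1)=11/54: -0.2037 × log₂(0.2037) = 0.4676
  p(1,2)=11/54: -0.2037 × log₂(0.2037) = 0.4676
  p(2,0)=2/27: -0.0741 × log₂(0.0741) = 0.2781
  p(2,1)=1/9: -0.1111 × log₂(0.1111) = 0.3522
  p(2,2)=1/6: -0.1667 × log₂(0.1667) = 0.4308
H(X,Y) = 2.8493 bits


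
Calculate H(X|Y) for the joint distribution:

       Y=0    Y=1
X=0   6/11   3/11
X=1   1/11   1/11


H(X|Y) = Σ_y p(y) H(X|Y=y)
  p(Y=0) = 7/11, H(X|Y=0) = 0.5917
  p(Y=1) = 4/11, H(X|Y=1) = 0.8113
H(X|Y) = 0.6364×0.5917 + 0.3636×0.8113 = 0.6715 bits


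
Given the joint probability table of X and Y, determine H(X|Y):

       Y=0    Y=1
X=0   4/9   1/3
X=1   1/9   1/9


H(X|Y) = Σ_y p(y) H(X|Y=y)
  p(Y=0) = 5/9, H(X|Y=0) = 0.7219
  p(Y=1) = 4/9, H(X|Y=1) = 0.8113
H(X|Y) = 0.5556×0.7219 + 0.4444×0.8113 = 0.7616 bits


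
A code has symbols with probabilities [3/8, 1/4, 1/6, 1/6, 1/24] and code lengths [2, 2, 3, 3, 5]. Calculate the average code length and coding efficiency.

Average length L = Σ p_i × l_i = 2.4583 bits
Entropy H = 2.0833 bits
Efficiency η = H/L × 100% = 84.75%


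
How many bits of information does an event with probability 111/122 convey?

Information content I(x) = -log₂(p(x))
I = -log₂(111/122) = -log₂(0.9098)
I = 0.1363 bits


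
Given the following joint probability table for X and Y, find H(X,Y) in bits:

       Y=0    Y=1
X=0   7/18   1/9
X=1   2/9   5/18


H(X,Y) = -Σ p(x,y) log₂ p(x,y)
  p(0,0)=7/18: -0.3889 × log₂(0.3889) = 0.5299
  p(0,1)=1/9: -0.1111 × log₂(0.1111) = 0.3522
  p(1,0)=2/9: -0.2222 × log₂(0.2222) = 0.4822
  p(1,1)=5/18: -0.2778 × log₂(0.2778) = 0.5133
H(X,Y) = 1.8776 bits


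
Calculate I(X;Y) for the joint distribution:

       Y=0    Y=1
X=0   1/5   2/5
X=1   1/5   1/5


H(X) = 0.9710, H(Y) = 0.9710, H(X,Y) = 1.9219
I(X;Y) = H(X) + H(Y) - H(X,Y) = 0.0200 bits


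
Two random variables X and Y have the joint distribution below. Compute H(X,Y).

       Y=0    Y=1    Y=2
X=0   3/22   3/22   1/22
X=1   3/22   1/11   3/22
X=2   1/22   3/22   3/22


H(X,Y) = -Σ p(x,y) log₂ p(x,y)
  p(0,0)=3/22: -0.1364 × log₂(0.1364) = 0.3920
  p(0,1)=3/22: -0.1364 × log₂(0.1364) = 0.3920
  p(0,2)=1/22: -0.0455 × log₂(0.0455) = 0.2027
  p(1,0)=3/22: -0.1364 × log₂(0.1364) = 0.3920
  p(1,1)=1/11: -0.0909 × log₂(0.0909) = 0.3145
  p(1,2)=3/22: -0.1364 × log₂(0.1364) = 0.3920
  p(2,0)=1/22: -0.0455 × log₂(0.0455) = 0.2027
  p(2,1)=3/22: -0.1364 × log₂(0.1364) = 0.3920
  p(2,2)=3/22: -0.1364 × log₂(0.1364) = 0.3920
H(X,Y) = 3.0717 bits


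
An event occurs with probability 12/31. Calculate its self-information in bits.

Information content I(x) = -log₂(p(x))
I = -log₂(12/31) = -log₂(0.3871)
I = 1.3692 bits


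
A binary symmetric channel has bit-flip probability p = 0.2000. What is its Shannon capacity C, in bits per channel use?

For BSC with error probability p:
C = 1 - H(p) where H(p) is binary entropy
H(0.2000) = -0.2000 × log₂(0.2000) - 0.8000 × log₂(0.8000)
H(p) = 0.7219
C = 1 - 0.7219 = 0.2781 bits/use


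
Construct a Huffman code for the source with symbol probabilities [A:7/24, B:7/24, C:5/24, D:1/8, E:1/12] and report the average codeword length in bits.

Huffman tree construction:
Combine smallest probabilities repeatedly
Resulting codes:
  A: 10 (length 2)
  B: 11 (length 2)
  C: 00 (length 2)
  D: 011 (length 3)
  E: 010 (length 3)
Average length = Σ p(s) × length(s) = 2.2083 bits


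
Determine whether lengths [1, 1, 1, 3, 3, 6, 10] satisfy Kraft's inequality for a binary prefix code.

Kraft inequality: Σ 2^(-l_i) ≤ 1 for prefix-free code
Calculating: 2^(-1) + 2^(-1) + 2^(-1) + 2^(-3) + 2^(-3) + 2^(-6) + 2^(-10)
= 0.5 + 0.5 + 0.5 + 0.125 + 0.125 + 0.015625 + 0.0009765625
= 1.7666
Since 1.7666 > 1, prefix-free code does not exist


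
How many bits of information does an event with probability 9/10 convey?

Information content I(x) = -log₂(p(x))
I = -log₂(9/10) = -log₂(0.9000)
I = 0.1520 bits


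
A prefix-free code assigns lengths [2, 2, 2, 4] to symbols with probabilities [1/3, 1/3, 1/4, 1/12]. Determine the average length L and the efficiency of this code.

Average length L = Σ p_i × l_i = 2.1667 bits
Entropy H = 1.8554 bits
Efficiency η = H/L × 100% = 85.63%


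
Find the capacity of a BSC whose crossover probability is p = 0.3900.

For BSC with error probability p:
C = 1 - H(p) where H(p) is binary entropy
H(0.3900) = -0.3900 × log₂(0.3900) - 0.6100 × log₂(0.6100)
H(p) = 0.9648
C = 1 - 0.9648 = 0.0352 bits/use


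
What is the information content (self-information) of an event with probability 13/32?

Information content I(x) = -log₂(p(x))
I = -log₂(13/32) = -log₂(0.4062)
I = 1.2996 bits


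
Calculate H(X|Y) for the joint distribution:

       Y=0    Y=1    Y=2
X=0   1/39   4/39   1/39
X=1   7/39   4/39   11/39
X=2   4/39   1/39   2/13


H(X|Y) = Σ_y p(y) H(X|Y=y)
  p(Y=0) = 4/13, H(X|Y=0) = 1.2807
  p(Y=1) = 3/13, H(X|Y=1) = 1.3921
  p(Y=2) = 6/13, H(X|Y=2) = 1.1942
H(X|Y) = 0.3077×1.2807 + 0.2308×1.3921 + 0.4615×1.1942 = 1.2665 bits


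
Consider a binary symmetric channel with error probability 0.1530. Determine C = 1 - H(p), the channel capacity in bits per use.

For BSC with error probability p:
C = 1 - H(p) where H(p) is binary entropy
H(0.1530) = -0.1530 × log₂(0.1530) - 0.8470 × log₂(0.8470)
H(p) = 0.6173
C = 1 - 0.6173 = 0.3827 bits/use


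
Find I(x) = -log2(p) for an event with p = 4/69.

Information content I(x) = -log₂(p(x))
I = -log₂(4/69) = -log₂(0.0580)
I = 4.1085 bits


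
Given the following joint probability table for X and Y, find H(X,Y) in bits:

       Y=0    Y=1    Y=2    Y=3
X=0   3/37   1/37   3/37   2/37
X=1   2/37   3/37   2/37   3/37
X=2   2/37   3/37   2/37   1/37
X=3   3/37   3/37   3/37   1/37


H(X,Y) = -Σ p(x,y) log₂ p(x,y)
  p(0,0)=3/37: -0.0811 × log₂(0.0811) = 0.2939
  p(0,1)=1/37: -0.0270 × log₂(0.0270) = 0.1408
  p(0,2)=3/37: -0.0811 × log₂(0.0811) = 0.2939
  p(0,3)=2/37: -0.0541 × log₂(0.0541) = 0.2275
  p(1,0)=2/37: -0.0541 × log₂(0.0541) = 0.2275
  p(1,1)=3/37: -0.0811 × log₂(0.0811) = 0.2939
  p(1,2)=2/37: -0.0541 × log₂(0.0541) = 0.2275
  p(1,3)=3/37: -0.0811 × log₂(0.0811) = 0.2939
  p(2,0)=2/37: -0.0541 × log₂(0.0541) = 0.2275
  p(2,1)=3/37: -0.0811 × log₂(0.0811) = 0.2939
  p(2,2)=2/37: -0.0541 × log₂(0.0541) = 0.2275
  p(2,3)=1/37: -0.0270 × log₂(0.0270) = 0.1408
  p(3,0)=3/37: -0.0811 × log₂(0.0811) = 0.2939
  p(3,1)=3/37: -0.0811 × log₂(0.0811) = 0.2939
  p(3,2)=3/37: -0.0811 × log₂(0.0811) = 0.2939
  p(3,3)=1/37: -0.0270 × log₂(0.0270) = 0.1408
H(X,Y) = 3.9111 bits


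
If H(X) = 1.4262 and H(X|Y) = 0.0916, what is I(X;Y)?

I(X;Y) = H(X) - H(X|Y)
I(X;Y) = 1.4262 - 0.0916 = 1.3346 bits


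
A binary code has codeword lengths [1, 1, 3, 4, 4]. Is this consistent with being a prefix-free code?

Kraft inequality: Σ 2^(-l_i) ≤ 1 for prefix-free code
Calculating: 2^(-1) + 2^(-1) + 2^(-3) + 2^(-4) + 2^(-4)
= 0.5 + 0.5 + 0.125 + 0.0625 + 0.0625
= 1.2500
Since 1.2500 > 1, prefix-free code does not exist


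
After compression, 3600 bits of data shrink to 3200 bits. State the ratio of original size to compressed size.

Compression ratio = Original / Compressed
= 3600 / 3200 = 1.12:1


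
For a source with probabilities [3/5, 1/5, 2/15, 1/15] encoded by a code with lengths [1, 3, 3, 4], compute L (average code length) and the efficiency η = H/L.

Average length L = Σ p_i × l_i = 1.8667 bits
Entropy H = 1.5546 bits
Efficiency η = H/L × 100% = 83.28%


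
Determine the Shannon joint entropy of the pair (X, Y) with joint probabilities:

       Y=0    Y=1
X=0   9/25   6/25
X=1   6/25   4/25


H(X,Y) = -Σ p(x,y) log₂ p(x,y)
  p(0,0)=9/25: -0.3600 × log₂(0.3600) = 0.5306
  p(0,1)=6/25: -0.2400 × log₂(0.2400) = 0.4941
  p(1,0)=6/25: -0.2400 × log₂(0.2400) = 0.4941
  p(1,1)=4/25: -0.1600 × log₂(0.1600) = 0.4230
H(X,Y) = 1.9419 bits


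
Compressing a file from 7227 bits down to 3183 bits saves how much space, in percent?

Space savings = (1 - Compressed/Original) × 100%
= (1 - 3183/7227) × 100%
= 55.96%


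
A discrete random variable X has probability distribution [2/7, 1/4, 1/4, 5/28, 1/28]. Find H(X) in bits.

H(X) = -Σ p(x) log₂ p(x)
  -2/7 × log₂(2/7) = 0.5164
  -1/4 × log₂(1/4) = 0.5000
  -1/4 × log₂(1/4) = 0.5000
  -5/28 × log₂(5/28) = 0.4438
  -1/28 × log₂(1/28) = 0.1717
H(X) = 2.1319 bits


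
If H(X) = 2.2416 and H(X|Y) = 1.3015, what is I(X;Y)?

I(X;Y) = H(X) - H(X|Y)
I(X;Y) = 2.2416 - 1.3015 = 0.9401 bits


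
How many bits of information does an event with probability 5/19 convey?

Information content I(x) = -log₂(p(x))
I = -log₂(5/19) = -log₂(0.2632)
I = 1.9260 bits
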